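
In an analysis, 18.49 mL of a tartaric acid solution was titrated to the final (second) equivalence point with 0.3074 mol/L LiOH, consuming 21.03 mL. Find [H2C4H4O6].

n(LiOH) = 0.3074 x 0.02103 = 0.006465 mol.
At the final (second) equivalence point, 2 mol OH^- react per mol H2C4H4O6, so n(H2C4H4O6) = 0.006465 / 2 = 0.003232 mol.
[H2C4H4O6] = 0.003232 / 0.01849 L = 0.175 M.

0.175 M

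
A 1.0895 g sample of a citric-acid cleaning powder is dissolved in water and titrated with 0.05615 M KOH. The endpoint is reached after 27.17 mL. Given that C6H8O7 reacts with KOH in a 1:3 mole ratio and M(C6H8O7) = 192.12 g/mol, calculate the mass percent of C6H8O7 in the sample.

8.97%

n(KOH) = 0.05615 x 0.02717 = 0.001526 mol.
n(C6H8O7) = 0.001526 / 3 = 0.0005085 mol.
mass of C6H8O7 = 0.0005085 x 192.12 = 0.09770 g.
% purity = 0.09770 / 1.0895 x 100 = 8.97%.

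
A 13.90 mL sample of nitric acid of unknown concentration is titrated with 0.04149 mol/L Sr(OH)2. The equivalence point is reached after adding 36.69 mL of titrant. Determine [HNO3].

0.219 M

n(Sr(OH)2) delivered = 0.04149 x 0.03669 = 0.001522 mol.
The reaction is 2 HNO3 + 1 Sr(OH)2, so n(HNO3) = 0.001522 x 2/1 = 0.003045 mol.
[HNO3] = 0.003045 mol / 0.01390 L = 0.219 M.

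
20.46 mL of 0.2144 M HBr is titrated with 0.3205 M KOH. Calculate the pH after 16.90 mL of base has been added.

n(acid) = 0.2144 x 0.02046 = 0.004387 mol; n(KOH) added = 0.3205 x 0.01690 = 0.005416 mol.
Base is in excess by 0.005416 - 0.004387 = 0.001030 mol in a total volume of 0.03736 L.
[OH^-] = 0.001030/0.03736 = 0.02756 M, so pOH = 1.56 and pH = 14.00 - 1.56 = 12.44.

12.44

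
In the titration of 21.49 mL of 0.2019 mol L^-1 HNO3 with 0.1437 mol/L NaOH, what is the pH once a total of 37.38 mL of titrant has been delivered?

n(acid) = 0.2019 x 0.02149 = 0.004339 mol; n(NaOH) added = 0.1437 x 0.03738 = 0.005372 mol.
Base is in excess by 0.005372 - 0.004339 = 0.001033 mol in a total volume of 0.05887 L.
[OH^-] = 0.001033/0.05887 = 0.01754 M, so pOH = 1.76 and pH = 14.00 - 1.76 = 12.24.

12.24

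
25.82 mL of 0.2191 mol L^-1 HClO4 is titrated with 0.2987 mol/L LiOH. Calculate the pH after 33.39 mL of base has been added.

n(acid) = 0.2191 x 0.02582 = 0.005657 mol; n(LiOH) added = 0.2987 x 0.03339 = 0.009974 mol.
Base is in excess by 0.009974 - 0.005657 = 0.004316 mol in a total volume of 0.05921 L.
[OH^-] = 0.004316/0.05921 = 0.07290 M, so pOH = 1.14 and pH = 14.00 - 1.14 = 12.86.

12.86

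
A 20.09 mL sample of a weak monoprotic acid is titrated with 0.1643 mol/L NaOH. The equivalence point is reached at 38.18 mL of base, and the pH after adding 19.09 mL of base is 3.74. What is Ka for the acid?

1.8 x 10^-4

19.09 mL is half of the equivalence volume, so this is the half-equivalence point where [HA] = [A^-].
At half-equivalence pH = pKa, so pKa = 3.74.
Ka = 10^(-3.74) = 1.8 x 10^-4.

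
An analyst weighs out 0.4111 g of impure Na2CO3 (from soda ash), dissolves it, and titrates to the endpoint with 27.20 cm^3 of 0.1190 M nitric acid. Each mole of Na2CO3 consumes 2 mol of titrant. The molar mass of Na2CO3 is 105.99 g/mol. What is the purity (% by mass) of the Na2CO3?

n(HNO3) = 0.1190 x 0.02720 = 0.003237 mol.
n(Na2CO3) = 0.003237 / 2 = 0.001618 mol.
mass of Na2CO3 = 0.001618 x 105.99 = 0.1715 g.
% purity = 0.1715 / 0.4111 x 100 = 41.7%.

41.7%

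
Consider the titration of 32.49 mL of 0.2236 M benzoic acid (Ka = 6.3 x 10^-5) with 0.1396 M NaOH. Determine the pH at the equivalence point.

8.57

n(C6H5COOH) = 0.2236 x 0.03249 = 0.007265 mol; V(NaOH) at equivalence = 0.007265/0.1396 = 0.05204 L.
At equivalence all the acid is converted to C6H5COO-; total volume = 0.03249 + 0.05204 = 0.08453 L, so [C6H5COO-] = 0.007265/0.08453 = 0.08594 M.
Kb = Kw/Ka = 1.0e-14 / 6.3 x 10^-5 = 1.59e-10.
[OH^-] = sqrt(Kb x [C6H5COO-]) = sqrt(1.59e-10 x 0.08594) = 3.69e-6 M.
pOH = 5.43, so pH = 14.00 - 5.43 = 8.57.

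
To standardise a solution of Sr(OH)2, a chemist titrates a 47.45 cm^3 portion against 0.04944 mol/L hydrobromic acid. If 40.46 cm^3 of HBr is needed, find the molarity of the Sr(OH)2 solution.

0.0211 M

n(HBr) delivered = 0.04944 x 0.04046 = 0.002000 mol.
The reaction is 1 Sr(OH)2 + 2 HBr, so n(Sr(OH)2) = 0.002000 x 1/2 = 0.001000 mol.
[Sr(OH)2] = 0.001000 mol / 0.04745 L = 0.0211 M.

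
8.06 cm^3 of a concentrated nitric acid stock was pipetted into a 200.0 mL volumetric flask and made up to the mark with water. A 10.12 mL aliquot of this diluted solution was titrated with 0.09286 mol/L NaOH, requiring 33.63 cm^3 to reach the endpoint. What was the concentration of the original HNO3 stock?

7.66 M

n(NaOH) = 0.09286 x 0.03363 = 0.003123 mol.
n(HNO3) in the aliquot = 0.003123 mol.
[diluted HNO3] = 0.003123 / 0.01012 = 0.3086 M.
Dilution factor = 200.0/8.060 = 24.81, so [stock] = 0.3086 x 24.81 = 7.66 M.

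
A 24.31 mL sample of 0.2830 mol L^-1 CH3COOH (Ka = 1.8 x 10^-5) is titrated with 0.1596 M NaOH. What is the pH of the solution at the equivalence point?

n(CH3COOH) = 0.2830 x 0.02431 = 0.006880 mol; V(NaOH) at equivalence = 0.006880/0.1596 = 0.04311 L.
At equivalence all the acid is converted to CH3COO-; total volume = 0.02431 + 0.04311 = 0.06742 L, so [CH3COO-] = 0.006880/0.06742 = 0.1020 M.
Kb = Kw/Ka = 1.0e-14 / 1.8 x 10^-5 = 5.56e-10.
[OH^-] = sqrt(Kb x [CH3COO-]) = sqrt(5.56e-10 x 0.1020) = 7.53e-6 M.
pOH = 5.12, so pH = 14.00 - 5.12 = 8.88.

8.88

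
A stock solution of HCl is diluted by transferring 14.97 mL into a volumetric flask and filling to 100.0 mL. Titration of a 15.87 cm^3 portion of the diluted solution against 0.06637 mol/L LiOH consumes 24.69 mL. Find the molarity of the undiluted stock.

0.690 M

n(LiOH) = 0.06637 x 0.02469 = 0.001639 mol.
n(HCl) in the aliquot = 0.001639 mol.
[diluted HCl] = 0.001639 / 0.01587 = 0.1033 M.
Dilution factor = 100.0/14.97 = 6.680, so [stock] = 0.1033 x 6.680 = 0.690 M.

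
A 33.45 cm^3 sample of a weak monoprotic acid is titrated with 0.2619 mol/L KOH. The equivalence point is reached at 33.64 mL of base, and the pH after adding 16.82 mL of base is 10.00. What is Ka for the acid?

1.0 x 10^-10

16.82 mL is half of the equivalence volume, so this is the half-equivalence point where [HA] = [A^-].
At half-equivalence pH = pKa, so pKa = 10.00.
Ka = 10^(-10.00) = 1.0 x 10^-10.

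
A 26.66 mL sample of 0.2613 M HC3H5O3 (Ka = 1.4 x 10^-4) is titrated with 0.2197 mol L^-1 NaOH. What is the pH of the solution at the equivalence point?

n(HC3H5O3) = 0.2613 x 0.02666 = 0.006966 mol; V(NaOH) at equivalence = 0.006966/0.2197 = 0.03171 L.
At equivalence all the acid is converted to C3H5O3-; total volume = 0.02666 + 0.03171 = 0.05837 L, so [C3H5O3-] = 0.006966/0.05837 = 0.1194 M.
Kb = Kw/Ka = 1.0e-14 / 1.4 x 10^-4 = 7.14e-11.
[OH^-] = sqrt(Kb x [C3H5O3-]) = sqrt(7.14e-11 x 0.1194) = 2.92e-6 M.
pOH = 5.53, so pH = 14.00 - 5.53 = 8.47.

8.47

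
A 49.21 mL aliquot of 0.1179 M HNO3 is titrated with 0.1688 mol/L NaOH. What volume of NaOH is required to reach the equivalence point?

34.4 mL

n(HNO3) = 0.1179 mol/L x 0.04921 L = 0.005802 mol.
At equivalence n(NaOH) = n(HNO3) = 0.005802 mol.
V(NaOH) = 0.005802 / 0.1688 = 0.03437 L = 34.4 mL.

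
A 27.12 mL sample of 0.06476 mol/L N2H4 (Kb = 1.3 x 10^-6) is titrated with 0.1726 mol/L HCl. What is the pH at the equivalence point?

4.72

n(N2H4) = 0.06476 x 0.02712 = 0.001756 mol; V(HCl) at equivalence = 0.001756/0.1726 = 0.01018 L.
At equivalence the base is fully converted to N2H5+; total volume = 0.03730 L, so [N2H5+] = 0.001756/0.03730 = 0.04709 M.
Ka(N2H5+) = Kw/Kb = 1.0e-14 / 1.3 x 10^-6 = 7.69e-9.
[H^+] = sqrt(Ka x [N2H5+]) = sqrt(7.69e-9 x 0.04709) = 1.90e-5 M.
pH = -log(1.90e-5) = 4.72.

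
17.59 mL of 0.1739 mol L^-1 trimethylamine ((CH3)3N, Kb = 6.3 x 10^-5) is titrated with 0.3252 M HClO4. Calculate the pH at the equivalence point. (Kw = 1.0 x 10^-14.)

n((CH3)3N) = 0.1739 x 0.01759 = 0.003059 mol; V(HClO4) at equivalence = 0.003059/0.3252 = 0.009406 L.
At equivalence the base is fully converted to (CH3)3NH+; total volume = 0.02700 L, so [(CH3)3NH+] = 0.003059/0.02700 = 0.1133 M.
Ka((CH3)3NH+) = Kw/Kb = 1.0e-14 / 6.3 x 10^-5 = 1.59e-10.
[H^+] = sqrt(Ka x [(CH3)3NH+]) = sqrt(1.59e-10 x 0.1133) = 4.24e-6 M.
pH = -log(4.24e-6) = 5.37.

5.37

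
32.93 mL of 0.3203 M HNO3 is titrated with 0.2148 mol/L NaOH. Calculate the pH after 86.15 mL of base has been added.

12.82

n(acid) = 0.3203 x 0.03293 = 0.01055 mol; n(NaOH) added = 0.2148 x 0.08615 = 0.01851 mol.
Base is in excess by 0.01851 - 0.01055 = 0.007958 mol in a total volume of 0.1191 L.
[OH^-] = 0.007958/0.1191 = 0.06683 M, so pOH = 1.18 and pH = 14.00 - 1.18 = 12.82.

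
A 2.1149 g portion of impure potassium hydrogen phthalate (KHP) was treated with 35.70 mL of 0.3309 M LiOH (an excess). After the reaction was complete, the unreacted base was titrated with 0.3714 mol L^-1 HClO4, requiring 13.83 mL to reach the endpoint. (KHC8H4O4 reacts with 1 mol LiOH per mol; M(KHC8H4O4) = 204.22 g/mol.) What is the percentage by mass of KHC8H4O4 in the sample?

Total n(LiOH) added = 0.3309 x 0.03570 = 0.01181 mol.
n(HClO4) used = 0.3714 x 0.01383 = 0.005136 mol, which equals the excess n(LiOH).
So n(LiOH) consumed by the sample = 0.01181 - 0.005136 = 0.006677 mol.
n(KHC8H4O4) = 0.006677 / 1 = 0.006677 mol.
mass KHC8H4O4 = 0.006677 x 204.22 = 1.364 g, so %KHC8H4O4 = 1.364/2.1149 x 100 = 64.5%.

64.5%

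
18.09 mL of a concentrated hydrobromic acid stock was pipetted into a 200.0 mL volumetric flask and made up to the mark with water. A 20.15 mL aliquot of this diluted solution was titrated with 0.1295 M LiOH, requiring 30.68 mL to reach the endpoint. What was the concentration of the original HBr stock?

n(LiOH) = 0.1295 x 0.03068 = 0.003973 mol.
n(HBr) in the aliquot = 0.003973 mol.
[diluted HBr] = 0.003973 / 0.02015 = 0.1972 M.
Dilution factor = 200.0/18.09 = 11.06, so [stock] = 0.1972 x 11.06 = 2.18 M.

2.18 M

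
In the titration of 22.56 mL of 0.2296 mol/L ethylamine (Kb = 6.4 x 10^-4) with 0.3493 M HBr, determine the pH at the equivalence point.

5.83

n(C2H5NH2) = 0.2296 x 0.02256 = 0.005180 mol; V(HBr) at equivalence = 0.005180/0.3493 = 0.01483 L.
At equivalence the base is fully converted to C2H5NH3+; total volume = 0.03739 L, so [C2H5NH3+] = 0.005180/0.03739 = 0.1385 M.
Ka(C2H5NH3+) = Kw/Kb = 1.0e-14 / 6.4 x 10^-4 = 1.56e-11.
[H^+] = sqrt(Ka x [C2H5NH3+]) = sqrt(1.56e-11 x 0.1385) = 1.47e-6 M.
pH = -log(1.47e-6) = 5.83.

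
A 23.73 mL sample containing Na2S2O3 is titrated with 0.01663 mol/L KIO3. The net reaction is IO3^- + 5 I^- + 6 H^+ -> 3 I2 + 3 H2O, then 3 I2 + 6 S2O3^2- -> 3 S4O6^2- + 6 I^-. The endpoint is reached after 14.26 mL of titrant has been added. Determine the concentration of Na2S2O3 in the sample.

n(KIO3) = 0.01663 x 0.01426 = 0.0002371 mol.
From the balanced equation, 1 mol KIO3 reacts with 6 mol Na2S2O3, so n(Na2S2O3) = 0.0002371 x 6/1 = 0.001423 mol.
[Na2S2O3] = 0.001423 / 0.02373 L = 0.0600 M.

0.0600 M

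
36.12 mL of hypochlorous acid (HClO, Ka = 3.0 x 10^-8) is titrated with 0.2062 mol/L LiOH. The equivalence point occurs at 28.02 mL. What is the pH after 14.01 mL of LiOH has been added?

7.52

14.01 mL is exactly half the equivalence volume (28.02/2), i.e. the half-equivalence point.
There, n(HA) = n(A^-), so pH = pKa = -log(3.0 x 10^-8) = 7.52.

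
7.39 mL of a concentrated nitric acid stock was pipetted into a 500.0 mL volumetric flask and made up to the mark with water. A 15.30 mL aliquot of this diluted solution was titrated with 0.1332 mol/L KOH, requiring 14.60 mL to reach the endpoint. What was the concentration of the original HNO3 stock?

8.60 M

n(KOH) = 0.1332 x 0.01460 = 0.001945 mol.
n(HNO3) in the aliquot = 0.001945 mol.
[diluted HNO3] = 0.001945 / 0.01530 = 0.1271 M.
Dilution factor = 500.0/7.390 = 67.66, so [stock] = 0.1271 x 67.66 = 8.60 M.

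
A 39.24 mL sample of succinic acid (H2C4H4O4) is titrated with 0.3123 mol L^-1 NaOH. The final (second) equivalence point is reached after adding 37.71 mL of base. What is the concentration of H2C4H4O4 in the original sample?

n(NaOH) = 0.3123 x 0.03771 = 0.01178 mol.
At the final (second) equivalence point, 2 mol OH^- react per mol H2C4H4O4, so n(H2C4H4O4) = 0.01178 / 2 = 0.005888 mol.
[H2C4H4O4] = 0.005888 / 0.03924 L = 0.150 M.

0.150 M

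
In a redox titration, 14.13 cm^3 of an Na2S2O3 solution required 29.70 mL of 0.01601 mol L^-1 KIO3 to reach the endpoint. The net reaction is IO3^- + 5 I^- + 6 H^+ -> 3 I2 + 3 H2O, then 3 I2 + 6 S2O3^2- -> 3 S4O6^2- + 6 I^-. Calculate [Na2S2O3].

0.202 M

n(KIO3) = 0.01601 x 0.02970 = 0.0004755 mol.
From the balanced equation, 1 mol KIO3 reacts with 6 mol Na2S2O3, so n(Na2S2O3) = 0.0004755 x 6/1 = 0.002853 mol.
[Na2S2O3] = 0.002853 / 0.01413 L = 0.202 M.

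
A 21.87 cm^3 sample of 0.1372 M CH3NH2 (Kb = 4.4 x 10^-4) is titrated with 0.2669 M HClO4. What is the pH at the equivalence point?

5.84

n(CH3NH2) = 0.1372 x 0.02187 = 0.003001 mol; V(HClO4) at equivalence = 0.003001/0.2669 = 0.01124 L.
At equivalence the base is fully converted to CH3NH3+; total volume = 0.03311 L, so [CH3NH3+] = 0.003001/0.03311 = 0.09062 M.
Ka(CH3NH3+) = Kw/Kb = 1.0e-14 / 4.4 x 10^-4 = 2.27e-11.
[H^+] = sqrt(Ka x [CH3NH3+]) = sqrt(2.27e-11 x 0.09062) = 1.44e-6 M.
pH = -log(1.44e-6) = 5.84.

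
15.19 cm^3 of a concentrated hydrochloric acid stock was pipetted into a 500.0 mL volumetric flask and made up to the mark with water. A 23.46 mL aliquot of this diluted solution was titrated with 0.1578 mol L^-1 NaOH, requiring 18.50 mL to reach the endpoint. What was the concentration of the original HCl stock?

4.10 M

n(NaOH) = 0.1578 x 0.01850 = 0.002919 mol.
n(HCl) in the aliquot = 0.002919 mol.
[diluted HCl] = 0.002919 / 0.02346 = 0.1244 M.
Dilution factor = 500.0/15.19 = 32.92, so [stock] = 0.1244 x 32.92 = 4.10 M.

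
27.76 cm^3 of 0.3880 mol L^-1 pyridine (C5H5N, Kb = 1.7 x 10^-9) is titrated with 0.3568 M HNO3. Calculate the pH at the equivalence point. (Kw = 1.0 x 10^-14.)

n(C5H5N) = 0.3880 x 0.02776 = 0.01077 mol; V(HNO3) at equivalence = 0.01077/0.3568 = 0.03019 L.
At equivalence the base is fully converted to C5H5NH+; total volume = 0.05795 L, so [C5H5NH+] = 0.01077/0.05795 = 0.1859 M.
Ka(C5H5NH+) = Kw/Kb = 1.0e-14 / 1.7 x 10^-9 = 5.88e-6.
[H^+] = sqrt(Ka x [C5H5NH+]) = sqrt(5.88e-6 x 0.1859) = 0.00105 M.
pH = -log(0.00105) = 2.98.

2.98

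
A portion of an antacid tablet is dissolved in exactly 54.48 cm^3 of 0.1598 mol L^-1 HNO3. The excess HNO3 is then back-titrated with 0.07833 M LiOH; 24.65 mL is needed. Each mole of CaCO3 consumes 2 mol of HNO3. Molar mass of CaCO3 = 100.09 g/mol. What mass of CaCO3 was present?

Total n(HNO3) added = 0.1598 x 0.05448 = 0.008706 mol.
n(LiOH) used = 0.07833 x 0.02465 = 0.001931 mol, which equals the excess n(HNO3).
So n(HNO3) consumed by the sample = 0.008706 - 0.001931 = 0.006775 mol.
n(CaCO3) = 0.006775 / 2 = 0.003388 mol.
mass = 0.003388 mol x 100.09 g/mol = 0.339 g.

0.339 g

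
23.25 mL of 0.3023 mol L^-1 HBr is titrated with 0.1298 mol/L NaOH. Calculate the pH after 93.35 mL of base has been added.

12.64

n(acid) = 0.3023 x 0.02325 = 0.007028 mol; n(NaOH) added = 0.1298 x 0.09335 = 0.01212 mol.
Base is in excess by 0.01212 - 0.007028 = 0.005088 mol in a total volume of 0.1166 L.
[OH^-] = 0.005088/0.1166 = 0.04364 M, so pOH = 1.36 and pH = 14.00 - 1.36 = 12.64.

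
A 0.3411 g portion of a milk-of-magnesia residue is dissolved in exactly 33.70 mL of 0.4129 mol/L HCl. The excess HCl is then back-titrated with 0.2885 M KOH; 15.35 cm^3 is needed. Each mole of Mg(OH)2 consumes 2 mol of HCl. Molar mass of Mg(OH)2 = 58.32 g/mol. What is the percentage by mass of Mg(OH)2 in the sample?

81.1%

Total n(HCl) added = 0.4129 x 0.03370 = 0.01391 mol.
n(KOH) used = 0.2885 x 0.01535 = 0.004428 mol, which equals the excess n(HCl).
So n(HCl) consumed by the sample = 0.01391 - 0.004428 = 0.009486 mol.
n(Mg(OH)2) = 0.009486 / 2 = 0.004743 mol.
mass Mg(OH)2 = 0.004743 x 58.32 = 0.2766 g, so %Mg(OH)2 = 0.2766/0.3411 x 100 = 81.1%.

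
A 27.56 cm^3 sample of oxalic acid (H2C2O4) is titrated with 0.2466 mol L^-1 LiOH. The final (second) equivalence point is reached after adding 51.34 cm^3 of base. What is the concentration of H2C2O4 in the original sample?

n(LiOH) = 0.2466 x 0.05134 = 0.01266 mol.
At the final (second) equivalence point, 2 mol OH^- react per mol H2C2O4, so n(H2C2O4) = 0.01266 / 2 = 0.006330 mol.
[H2C2O4] = 0.006330 / 0.02756 L = 0.230 M.

0.230 M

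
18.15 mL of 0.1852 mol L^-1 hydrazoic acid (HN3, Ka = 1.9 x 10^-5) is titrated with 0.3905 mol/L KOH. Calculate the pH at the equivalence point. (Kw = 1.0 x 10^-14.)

8.91

n(HN3) = 0.1852 x 0.01815 = 0.003361 mol; V(KOH) at equivalence = 0.003361/0.3905 = 0.008608 L.
At equivalence all the acid is converted to N3-; total volume = 0.01815 + 0.008608 = 0.02676 L, so [N3-] = 0.003361/0.02676 = 0.1256 M.
Kb = Kw/Ka = 1.0e-14 / 1.9 x 10^-5 = 5.26e-10.
[OH^-] = sqrt(Kb x [N3-]) = sqrt(5.26e-10 x 0.1256) = 8.13e-6 M.
pOH = 5.09, so pH = 14.00 - 5.09 = 8.91.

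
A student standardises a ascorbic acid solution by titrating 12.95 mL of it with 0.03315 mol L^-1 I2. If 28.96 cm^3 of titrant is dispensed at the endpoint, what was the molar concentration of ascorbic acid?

n(I2) = 0.03315 x 0.02896 = 0.0009600 mol.
From the balanced equation, 1 mol I2 reacts with 1 mol ascorbic acid, so n(ascorbic acid) = 0.0009600 x 1/1 = 0.0009600 mol.
[ascorbic acid] = 0.0009600 / 0.01295 L = 0.0741 M.

0.0741 M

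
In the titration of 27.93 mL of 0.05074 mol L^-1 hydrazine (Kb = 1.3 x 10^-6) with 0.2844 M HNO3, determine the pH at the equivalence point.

n(N2H4) = 0.05074 x 0.02793 = 0.001417 mol; V(HNO3) at equivalence = 0.001417/0.2844 = 0.004983 L.
At equivalence the base is fully converted to N2H5+; total volume = 0.03291 L, so [N2H5+] = 0.001417/0.03291 = 0.04306 M.
Ka(N2H5+) = Kw/Kb = 1.0e-14 / 1.3 x 10^-6 = 7.69e-9.
[H^+] = sqrt(Ka x [N2H5+]) = sqrt(7.69e-9 x 0.04306) = 1.82e-5 M.
pH = -log(1.82e-5) = 4.74.

4.74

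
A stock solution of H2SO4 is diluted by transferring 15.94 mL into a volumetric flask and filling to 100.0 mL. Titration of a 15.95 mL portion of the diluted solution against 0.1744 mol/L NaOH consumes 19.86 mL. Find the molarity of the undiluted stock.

n(NaOH) = 0.1744 x 0.01986 = 0.003464 mol.
n(H2SO4) in the aliquot = 0.003464 x 1/2 = 0.001732 mol.
[diluted H2SO4] = 0.001732 / 0.01595 = 0.1086 M.
Dilution factor = 100.0/15.94 = 6.274, so [stock] = 0.1086 x 6.274 = 0.681 M.

0.681 M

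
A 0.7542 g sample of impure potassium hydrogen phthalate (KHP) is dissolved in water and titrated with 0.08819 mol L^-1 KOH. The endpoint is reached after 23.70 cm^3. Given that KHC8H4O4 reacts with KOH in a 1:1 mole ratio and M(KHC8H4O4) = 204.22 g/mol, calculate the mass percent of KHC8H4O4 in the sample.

56.6%

n(KOH) = 0.08819 x 0.02370 = 0.002090 mol.
n(KHC8H4O4) = 0.002090 / 1 = 0.002090 mol.
mass of KHC8H4O4 = 0.002090 x 204.22 = 0.4268 g.
% purity = 0.4268 / 0.7542 x 100 = 56.6%.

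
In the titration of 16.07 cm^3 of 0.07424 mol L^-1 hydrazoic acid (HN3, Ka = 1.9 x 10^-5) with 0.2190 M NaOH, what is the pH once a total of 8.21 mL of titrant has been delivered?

12.40

n(acid) = 0.07424 x 0.01607 = 0.001193 mol; n(NaOH) added = 0.2190 x 0.008210 = 0.001798 mol.
Base is in excess by 0.001798 - 0.001193 = 0.0006050 mol in a total volume of 0.02428 L.
[OH^-] = 0.0006050/0.02428 = 0.02492 M, so pOH = 1.60 and pH = 14.00 - 1.60 = 12.40.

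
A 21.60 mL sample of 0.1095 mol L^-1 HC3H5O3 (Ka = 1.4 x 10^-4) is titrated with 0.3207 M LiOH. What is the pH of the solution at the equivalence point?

8.38

n(HC3H5O3) = 0.1095 x 0.02160 = 0.002365 mol; V(LiOH) at equivalence = 0.002365/0.3207 = 0.007375 L.
At equivalence all the acid is converted to C3H5O3-; total volume = 0.02160 + 0.007375 = 0.02898 L, so [C3H5O3-] = 0.002365/0.02898 = 0.08163 M.
Kb = Kw/Ka = 1.0e-14 / 1.4 x 10^-4 = 7.14e-11.
[OH^-] = sqrt(Kb x [C3H5O3-]) = sqrt(7.14e-11 x 0.08163) = 2.41e-6 M.
pOH = 5.62, so pH = 14.00 - 5.62 = 8.38.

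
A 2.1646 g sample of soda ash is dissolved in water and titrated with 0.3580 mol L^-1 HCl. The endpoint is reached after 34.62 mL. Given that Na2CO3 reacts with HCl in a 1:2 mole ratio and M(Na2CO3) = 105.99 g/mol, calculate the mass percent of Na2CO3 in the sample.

30.3%

n(HCl) = 0.3580 x 0.03462 = 0.01239 mol.
n(Na2CO3) = 0.01239 / 2 = 0.006197 mol.
mass of Na2CO3 = 0.006197 x 105.99 = 0.6568 g.
% purity = 0.6568 / 2.1646 x 100 = 30.3%.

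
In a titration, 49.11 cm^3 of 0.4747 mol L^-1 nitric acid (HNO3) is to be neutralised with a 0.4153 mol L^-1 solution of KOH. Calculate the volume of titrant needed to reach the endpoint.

n(HNO3) = 0.4747 mol/L x 0.04911 L = 0.02331 mol.
At equivalence n(KOH) = n(HNO3) = 0.02331 mol.
V(KOH) = 0.02331 / 0.4153 = 0.05613 L = 56.1 mL.

56.1 mL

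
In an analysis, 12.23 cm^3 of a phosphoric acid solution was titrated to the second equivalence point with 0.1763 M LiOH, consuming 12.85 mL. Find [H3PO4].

n(LiOH) = 0.1763 x 0.01285 = 0.002265 mol.
At the second equivalence point, 2 mol OH^- react per mol H3PO4, so n(H3PO4) = 0.002265 / 2 = 0.001133 mol.
[H3PO4] = 0.001133 / 0.01223 L = 0.0926 M.

0.0926 M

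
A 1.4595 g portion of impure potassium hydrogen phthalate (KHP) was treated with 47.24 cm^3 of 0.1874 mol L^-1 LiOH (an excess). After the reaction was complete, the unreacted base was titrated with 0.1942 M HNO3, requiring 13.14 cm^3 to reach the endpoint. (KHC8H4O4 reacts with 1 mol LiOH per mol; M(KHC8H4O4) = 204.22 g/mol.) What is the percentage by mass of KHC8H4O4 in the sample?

Total n(LiOH) added = 0.1874 x 0.04724 = 0.008853 mol.
n(HNO3) used = 0.1942 x 0.01314 = 0.002552 mol, which equals the excess n(LiOH).
So n(LiOH) consumed by the sample = 0.008853 - 0.002552 = 0.006301 mol.
n(KHC8H4O4) = 0.006301 / 1 = 0.006301 mol.
mass KHC8H4O4 = 0.006301 x 204.22 = 1.287 g, so %KHC8H4O4 = 1.287/1.4595 x 100 = 88.2%.

88.2%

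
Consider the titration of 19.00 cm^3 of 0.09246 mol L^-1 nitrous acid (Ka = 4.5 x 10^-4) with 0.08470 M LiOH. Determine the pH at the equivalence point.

8.00

n(HNO2) = 0.09246 x 0.01900 = 0.001757 mol; V(LiOH) at equivalence = 0.001757/0.08470 = 0.02074 L.
At equivalence all the acid is converted to NO2-; total volume = 0.01900 + 0.02074 = 0.03974 L, so [NO2-] = 0.001757/0.03974 = 0.04421 M.
Kb = Kw/Ka = 1.0e-14 / 4.5 x 10^-4 = 2.22e-11.
[OH^-] = sqrt(Kb x [NO2-]) = sqrt(2.22e-11 x 0.04421) = 9.91e-7 M.
pOH = 6.00, so pH = 14.00 - 6.00 = 8.00.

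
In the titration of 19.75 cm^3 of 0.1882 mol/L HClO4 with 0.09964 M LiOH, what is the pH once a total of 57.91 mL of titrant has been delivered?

n(acid) = 0.1882 x 0.01975 = 0.003717 mol; n(LiOH) added = 0.09964 x 0.05791 = 0.005770 mol.
Base is in excess by 0.005770 - 0.003717 = 0.002053 mol in a total volume of 0.07766 L.
[OH^-] = 0.002053/0.07766 = 0.02644 M, so pOH = 1.58 and pH = 14.00 - 1.58 = 12.42.

12.42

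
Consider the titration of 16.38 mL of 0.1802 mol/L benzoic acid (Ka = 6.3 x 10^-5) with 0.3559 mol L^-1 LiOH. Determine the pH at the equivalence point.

8.64

n(C6H5COOH) = 0.1802 x 0.01638 = 0.002952 mol; V(LiOH) at equivalence = 0.002952/0.3559 = 0.008294 L.
At equivalence all the acid is converted to C6H5COO-; total volume = 0.01638 + 0.008294 = 0.02467 L, so [C6H5COO-] = 0.002952/0.02467 = 0.1196 M.
Kb = Kw/Ka = 1.0e-14 / 6.3 x 10^-5 = 1.59e-10.
[OH^-] = sqrt(Kb x [C6H5COO-]) = sqrt(1.59e-10 x 0.1196) = 4.36e-6 M.
pOH = 5.36, so pH = 14.00 - 5.36 = 8.64.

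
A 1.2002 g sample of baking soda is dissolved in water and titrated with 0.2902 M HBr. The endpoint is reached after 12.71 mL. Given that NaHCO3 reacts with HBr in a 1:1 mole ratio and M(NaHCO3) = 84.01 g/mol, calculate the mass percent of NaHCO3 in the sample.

n(HBr) = 0.2902 x 0.01271 = 0.003688 mol.
n(NaHCO3) = 0.003688 / 1 = 0.003688 mol.
mass of NaHCO3 = 0.003688 x 84.01 = 0.3099 g.
% purity = 0.3099 / 1.2002 x 100 = 25.8%.

25.8%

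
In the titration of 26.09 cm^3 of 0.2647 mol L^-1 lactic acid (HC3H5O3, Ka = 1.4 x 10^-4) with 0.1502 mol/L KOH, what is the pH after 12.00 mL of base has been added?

3.40

Initial n(HC3H5O3) = 0.2647 x 0.02609 = 0.006906 mol.
n(KOH) added = 0.1502 x 0.01200 = 0.001802 mol, converting that many moles of HC3H5O3 to C3H5O3-.
Remaining n(HC3H5O3) = 0.005104 mol; n(C3H5O3-) = 0.001802 mol.
By Henderson-Hasselbalch, pH = pKa + log([A^-]/[HA]) = 3.85 + log(0.001802/0.005104) = 3.85 + (-0.45) = 3.40.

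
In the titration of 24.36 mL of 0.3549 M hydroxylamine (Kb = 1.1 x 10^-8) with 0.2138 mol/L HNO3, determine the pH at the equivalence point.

3.46

n(NH2OH) = 0.3549 x 0.02436 = 0.008645 mol; V(HNO3) at equivalence = 0.008645/0.2138 = 0.04044 L.
At equivalence the base is fully converted to NH3OH+; total volume = 0.06480 L, so [NH3OH+] = 0.008645/0.06480 = 0.1334 M.
Ka(NH3OH+) = Kw/Kb = 1.0e-14 / 1.1 x 10^-8 = 9.09e-7.
[H^+] = sqrt(Ka x [NH3OH+]) = sqrt(9.09e-7 x 0.1334) = 0.000348 M.
pH = -log(0.000348) = 3.46.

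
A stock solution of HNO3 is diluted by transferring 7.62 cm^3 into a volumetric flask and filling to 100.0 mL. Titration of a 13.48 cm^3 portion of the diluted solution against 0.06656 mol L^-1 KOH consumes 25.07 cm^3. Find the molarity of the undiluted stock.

1.62 M

n(KOH) = 0.06656 x 0.02507 = 0.001669 mol.
n(HNO3) in the aliquot = 0.001669 mol.
[diluted HNO3] = 0.001669 / 0.01348 = 0.1238 M.
Dilution factor = 100.0/7.620 = 13.12, so [stock] = 0.1238 x 13.12 = 1.62 M.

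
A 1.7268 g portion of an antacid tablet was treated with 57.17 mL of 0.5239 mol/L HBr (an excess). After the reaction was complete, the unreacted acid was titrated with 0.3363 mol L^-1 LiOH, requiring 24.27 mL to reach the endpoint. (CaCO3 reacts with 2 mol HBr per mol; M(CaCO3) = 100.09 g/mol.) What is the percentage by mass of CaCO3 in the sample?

63.1%

Total n(HBr) added = 0.5239 x 0.05717 = 0.02995 mol.
n(LiOH) used = 0.3363 x 0.02427 = 0.008162 mol, which equals the excess n(HBr).
So n(HBr) consumed by the sample = 0.02995 - 0.008162 = 0.02179 mol.
n(CaCO3) = 0.02179 / 2 = 0.01089 mol.
mass CaCO3 = 0.01089 x 100.09 = 1.090 g, so %CaCO3 = 1.090/1.7268 x 100 = 63.1%.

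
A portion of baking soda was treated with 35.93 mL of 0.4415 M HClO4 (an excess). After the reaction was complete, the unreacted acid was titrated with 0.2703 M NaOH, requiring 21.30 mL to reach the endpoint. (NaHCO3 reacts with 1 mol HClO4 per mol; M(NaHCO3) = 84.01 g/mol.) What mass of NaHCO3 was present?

Total n(HClO4) added = 0.4415 x 0.03593 = 0.01586 mol.
n(NaOH) used = 0.2703 x 0.02130 = 0.005757 mol, which equals the excess n(HClO4).
So n(HClO4) consumed by the sample = 0.01586 - 0.005757 = 0.01011 mol.
n(NaHCO3) = 0.01011 / 1 = 0.01011 mol.
mass = 0.01011 mol x 84.01 g/mol = 0.849 g.

0.849 g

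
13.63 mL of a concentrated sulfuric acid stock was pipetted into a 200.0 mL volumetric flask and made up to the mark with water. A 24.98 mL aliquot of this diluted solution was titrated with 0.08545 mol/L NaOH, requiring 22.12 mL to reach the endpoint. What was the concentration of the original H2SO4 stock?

n(NaOH) = 0.08545 x 0.02212 = 0.001890 mol.
n(H2SO4) in the aliquot = 0.001890 x 1/2 = 0.0009451 mol.
[diluted H2SO4] = 0.0009451 / 0.02498 = 0.03783 M.
Dilution factor = 200.0/13.63 = 14.67, so [stock] = 0.03783 x 14.67 = 0.555 M.

0.555 M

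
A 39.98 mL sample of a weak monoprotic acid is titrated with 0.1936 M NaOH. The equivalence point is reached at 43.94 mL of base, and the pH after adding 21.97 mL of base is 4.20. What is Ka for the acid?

6.3 x 10^-5

21.97 mL is half of the equivalence volume, so this is the half-equivalence point where [HA] = [A^-].
At half-equivalence pH = pKa, so pKa = 4.20.
Ka = 10^(-4.20) = 6.3 x 10^-5.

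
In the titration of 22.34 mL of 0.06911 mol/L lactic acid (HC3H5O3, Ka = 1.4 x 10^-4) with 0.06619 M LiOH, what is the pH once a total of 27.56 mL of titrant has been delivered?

11.75

n(acid) = 0.06911 x 0.02234 = 0.001544 mol; n(LiOH) added = 0.06619 x 0.02756 = 0.001824 mol.
Base is in excess by 0.001824 - 0.001544 = 0.0002803 mol in a total volume of 0.04990 L.
[OH^-] = 0.0002803/0.04990 = 0.005617 M, so pOH = 2.25 and pH = 14.00 - 2.25 = 11.75.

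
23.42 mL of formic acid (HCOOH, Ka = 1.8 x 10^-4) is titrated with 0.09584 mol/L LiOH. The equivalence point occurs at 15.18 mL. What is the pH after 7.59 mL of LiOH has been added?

3.74

7.59 mL is exactly half the equivalence volume (15.18/2), i.e. the half-equivalence point.
There, n(HA) = n(A^-), so pH = pKa = -log(1.8 x 10^-4) = 3.74.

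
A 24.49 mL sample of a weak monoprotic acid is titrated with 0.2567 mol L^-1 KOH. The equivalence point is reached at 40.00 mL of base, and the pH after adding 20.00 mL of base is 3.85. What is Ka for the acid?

20.00 mL is half of the equivalence volume, so this is the half-equivalence point where [HA] = [A^-].
At half-equivalence pH = pKa, so pKa = 3.85.
Ka = 10^(-3.85) = 1.4 x 10^-4.

1.4 x 10^-4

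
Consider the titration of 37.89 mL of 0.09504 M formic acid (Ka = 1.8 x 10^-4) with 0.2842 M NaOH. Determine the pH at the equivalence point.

8.30

n(HCOOH) = 0.09504 x 0.03789 = 0.003601 mol; V(NaOH) at equivalence = 0.003601/0.2842 = 0.01267 L.
At equivalence all the acid is converted to HCOO-; total volume = 0.03789 + 0.01267 = 0.05056 L, so [HCOO-] = 0.003601/0.05056 = 0.07122 M.
Kb = Kw/Ka = 1.0e-14 / 1.8 x 10^-4 = 5.56e-11.
[OH^-] = sqrt(Kb x [HCOO-]) = sqrt(5.56e-11 x 0.07122) = 1.99e-6 M.
pOH = 5.70, so pH = 14.00 - 5.70 = 8.30.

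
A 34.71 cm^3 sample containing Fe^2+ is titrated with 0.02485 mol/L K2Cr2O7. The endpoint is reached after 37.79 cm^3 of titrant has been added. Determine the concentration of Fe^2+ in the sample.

n(K2Cr2O7) = 0.02485 x 0.03779 = 0.0009391 mol.
From the balanced equation, 1 mol K2Cr2O7 reacts with 6 mol Fe^2+, so n(Fe^2+) = 0.0009391 x 6/1 = 0.005634 mol.
[Fe^2+] = 0.005634 / 0.03471 L = 0.162 M.

0.162 M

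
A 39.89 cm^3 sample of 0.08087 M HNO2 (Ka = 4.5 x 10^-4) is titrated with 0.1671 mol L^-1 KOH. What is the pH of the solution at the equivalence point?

n(HNO2) = 0.08087 x 0.03989 = 0.003226 mol; V(KOH) at equivalence = 0.003226/0.1671 = 0.01931 L.
At equivalence all the acid is converted to NO2-; total volume = 0.03989 + 0.01931 = 0.05920 L, so [NO2-] = 0.003226/0.05920 = 0.05450 M.
Kb = Kw/Ka = 1.0e-14 / 4.5 x 10^-4 = 2.22e-11.
[OH^-] = sqrt(Kb x [NO2-]) = sqrt(2.22e-11 x 0.05450) = 1.10e-6 M.
pOH = 5.96, so pH = 14.00 - 5.96 = 8.04.

8.04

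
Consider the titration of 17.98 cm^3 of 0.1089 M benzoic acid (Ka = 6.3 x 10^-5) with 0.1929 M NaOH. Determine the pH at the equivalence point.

8.52

n(C6H5COOH) = 0.1089 x 0.01798 = 0.001958 mol; V(NaOH) at equivalence = 0.001958/0.1929 = 0.01015 L.
At equivalence all the acid is converted to C6H5COO-; total volume = 0.01798 + 0.01015 = 0.02813 L, so [C6H5COO-] = 0.001958/0.02813 = 0.06961 M.
Kb = Kw/Ka = 1.0e-14 / 6.3 x 10^-5 = 1.59e-10.
[OH^-] = sqrt(Kb x [C6H5COO-]) = sqrt(1.59e-10 x 0.06961) = 3.32e-6 M.
pOH = 5.48, so pH = 14.00 - 5.48 = 8.52.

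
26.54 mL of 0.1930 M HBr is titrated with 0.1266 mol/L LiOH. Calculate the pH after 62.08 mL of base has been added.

12.49

n(acid) = 0.1930 x 0.02654 = 0.005122 mol; n(LiOH) added = 0.1266 x 0.06208 = 0.007859 mol.
Base is in excess by 0.007859 - 0.005122 = 0.002737 mol in a total volume of 0.08862 L.
[OH^-] = 0.002737/0.08862 = 0.03089 M, so pOH = 1.51 and pH = 14.00 - 1.51 = 12.49.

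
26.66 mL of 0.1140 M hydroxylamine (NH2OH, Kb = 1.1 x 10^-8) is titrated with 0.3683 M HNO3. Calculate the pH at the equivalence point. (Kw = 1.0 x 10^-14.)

n(NH2OH) = 0.1140 x 0.02666 = 0.003039 mol; V(HNO3) at equivalence = 0.003039/0.3683 = 0.008252 L.
At equivalence the base is fully converted to NH3OH+; total volume = 0.03491 L, so [NH3OH+] = 0.003039/0.03491 = 0.08705 M.
Ka(NH3OH+) = Kw/Kb = 1.0e-14 / 1.1 x 10^-8 = 9.09e-7.
[H^+] = sqrt(Ka x [NH3OH+]) = sqrt(9.09e-7 x 0.08705) = 0.000281 M.
pH = -log(0.000281) = 3.55.

3.55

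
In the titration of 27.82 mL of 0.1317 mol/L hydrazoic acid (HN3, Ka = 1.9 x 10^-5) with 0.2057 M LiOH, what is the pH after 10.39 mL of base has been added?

Initial n(HN3) = 0.1317 x 0.02782 = 0.003664 mol.
n(LiOH) added = 0.2057 x 0.01039 = 0.002137 mol, converting that many moles of HN3 to N3-.
Remaining n(HN3) = 0.001527 mol; n(N3-) = 0.002137 mol.
By Henderson-Hasselbalch, pH = pKa + log([A^-]/[HA]) = 4.72 + log(0.002137/0.001527) = 4.72 + (+0.15) = 4.87.

4.87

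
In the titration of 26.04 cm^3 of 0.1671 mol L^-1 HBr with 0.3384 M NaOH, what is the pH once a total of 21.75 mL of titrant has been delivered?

12.80

n(acid) = 0.1671 x 0.02604 = 0.004351 mol; n(NaOH) added = 0.3384 x 0.02175 = 0.007360 mol.
Base is in excess by 0.007360 - 0.004351 = 0.003009 mol in a total volume of 0.04779 L.
[OH^-] = 0.003009/0.04779 = 0.06296 M, so pOH = 1.20 and pH = 14.00 - 1.20 = 12.80.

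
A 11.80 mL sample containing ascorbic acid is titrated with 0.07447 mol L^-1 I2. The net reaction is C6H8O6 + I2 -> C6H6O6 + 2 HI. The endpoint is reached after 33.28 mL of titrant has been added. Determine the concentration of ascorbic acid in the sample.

0.210 M

n(I2) = 0.07447 x 0.03328 = 0.002478 mol.
From the balanced equation, 1 mol I2 reacts with 1 mol ascorbic acid, so n(ascorbic acid) = 0.002478 x 1/1 = 0.002478 mol.
[ascorbic acid] = 0.002478 / 0.01180 L = 0.210 M.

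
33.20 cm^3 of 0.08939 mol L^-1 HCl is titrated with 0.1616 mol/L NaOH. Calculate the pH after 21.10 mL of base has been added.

11.91

n(acid) = 0.08939 x 0.03320 = 0.002968 mol; n(NaOH) added = 0.1616 x 0.02110 = 0.003410 mol.
Base is in excess by 0.003410 - 0.002968 = 0.0004420 mol in a total volume of 0.05430 L.
[OH^-] = 0.0004420/0.05430 = 0.008140 M, so pOH = 2.09 and pH = 14.00 - 2.09 = 11.91.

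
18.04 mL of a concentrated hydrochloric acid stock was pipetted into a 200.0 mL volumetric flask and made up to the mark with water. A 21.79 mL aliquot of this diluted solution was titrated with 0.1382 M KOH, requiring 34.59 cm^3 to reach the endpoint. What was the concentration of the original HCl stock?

n(KOH) = 0.1382 x 0.03459 = 0.004780 mol.
n(HCl) in the aliquot = 0.004780 mol.
[diluted HCl] = 0.004780 / 0.02179 = 0.2194 M.
Dilution factor = 200.0/18.04 = 11.09, so [stock] = 0.2194 x 11.09 = 2.43 M.

2.43 M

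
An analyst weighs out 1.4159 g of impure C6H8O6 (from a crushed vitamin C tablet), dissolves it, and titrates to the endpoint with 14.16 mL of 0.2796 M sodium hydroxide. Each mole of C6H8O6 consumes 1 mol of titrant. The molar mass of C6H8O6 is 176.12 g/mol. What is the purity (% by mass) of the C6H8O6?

49.2%

n(NaOH) = 0.2796 x 0.01416 = 0.003959 mol.
n(C6H8O6) = 0.003959 / 1 = 0.003959 mol.
mass of C6H8O6 = 0.003959 x 176.12 = 0.6973 g.
% purity = 0.6973 / 1.4159 x 100 = 49.2%.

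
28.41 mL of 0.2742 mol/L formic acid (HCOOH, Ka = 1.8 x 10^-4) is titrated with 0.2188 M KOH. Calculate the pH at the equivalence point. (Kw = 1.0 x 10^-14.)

n(HCOOH) = 0.2742 x 0.02841 = 0.007790 mol; V(KOH) at equivalence = 0.007790/0.2188 = 0.03560 L.
At equivalence all the acid is converted to HCOO-; total volume = 0.02841 + 0.03560 = 0.06401 L, so [HCOO-] = 0.007790/0.06401 = 0.1217 M.
Kb = Kw/Ka = 1.0e-14 / 1.8 x 10^-4 = 5.56e-11.
[OH^-] = sqrt(Kb x [HCOO-]) = sqrt(5.56e-11 x 0.1217) = 2.60e-6 M.
pOH = 5.59, so pH = 14.00 - 5.59 = 8.41.

8.41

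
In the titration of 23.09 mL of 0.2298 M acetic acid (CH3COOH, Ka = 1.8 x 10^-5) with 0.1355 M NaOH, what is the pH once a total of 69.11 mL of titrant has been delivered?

n(acid) = 0.2298 x 0.02309 = 0.005306 mol; n(NaOH) added = 0.1355 x 0.06911 = 0.009364 mol.
Base is in excess by 0.009364 - 0.005306 = 0.004058 mol in a total volume of 0.09220 L.
[OH^-] = 0.004058/0.09220 = 0.04402 M, so pOH = 1.36 and pH = 14.00 - 1.36 = 12.64.

12.64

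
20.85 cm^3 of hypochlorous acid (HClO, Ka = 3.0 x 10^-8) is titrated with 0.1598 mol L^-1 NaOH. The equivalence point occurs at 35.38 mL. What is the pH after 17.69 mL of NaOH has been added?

7.52

17.69 mL is exactly half the equivalence volume (35.38/2), i.e. the half-equivalence point.
There, n(HA) = n(A^-), so pH = pKa = -log(3.0 x 10^-8) = 7.52.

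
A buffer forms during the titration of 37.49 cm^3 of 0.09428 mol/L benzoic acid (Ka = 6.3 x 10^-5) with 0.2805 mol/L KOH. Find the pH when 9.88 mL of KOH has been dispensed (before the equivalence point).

Initial n(C6H5COOH) = 0.09428 x 0.03749 = 0.003535 mol.
n(KOH) added = 0.2805 x 0.009880 = 0.002771 mol, converting that many moles of C6H5COOH to C6H5COO-.
Remaining n(C6H5COOH) = 0.0007632 mol; n(C6H5COO-) = 0.002771 mol.
By Henderson-Hasselbalch, pH = pKa + log([A^-]/[HA]) = 4.20 + log(0.002771/0.0007632) = 4.20 + (+0.56) = 4.76.

4.76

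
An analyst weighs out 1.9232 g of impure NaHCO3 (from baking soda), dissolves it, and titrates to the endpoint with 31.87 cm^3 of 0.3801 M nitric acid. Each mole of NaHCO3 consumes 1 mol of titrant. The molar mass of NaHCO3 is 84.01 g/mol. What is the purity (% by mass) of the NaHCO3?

52.9%

n(HNO3) = 0.3801 x 0.03187 = 0.01211 mol.
n(NaHCO3) = 0.01211 / 1 = 0.01211 mol.
mass of NaHCO3 = 0.01211 x 84.01 = 1.018 g.
% purity = 1.018 / 1.9232 x 100 = 52.9%.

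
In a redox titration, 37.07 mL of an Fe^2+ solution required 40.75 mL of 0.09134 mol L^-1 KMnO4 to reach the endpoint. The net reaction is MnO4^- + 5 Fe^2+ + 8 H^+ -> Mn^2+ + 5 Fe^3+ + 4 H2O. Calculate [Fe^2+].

n(KMnO4) = 0.09134 x 0.04075 = 0.003722 mol.
From the balanced equation, 1 mol KMnO4 reacts with 5 mol Fe^2+, so n(Fe^2+) = 0.003722 x 5/1 = 0.01861 mol.
[Fe^2+] = 0.01861 / 0.03707 L = 0.502 M.

0.502 M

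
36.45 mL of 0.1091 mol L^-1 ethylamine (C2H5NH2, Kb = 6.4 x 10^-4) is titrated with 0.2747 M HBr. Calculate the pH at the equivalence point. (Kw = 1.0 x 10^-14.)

5.96

n(C2H5NH2) = 0.1091 x 0.03645 = 0.003977 mol; V(HBr) at equivalence = 0.003977/0.2747 = 0.01448 L.
At equivalence the base is fully converted to C2H5NH3+; total volume = 0.05093 L, so [C2H5NH3+] = 0.003977/0.05093 = 0.07809 M.
Ka(C2H5NH3+) = Kw/Kb = 1.0e-14 / 6.4 x 10^-4 = 1.56e-11.
[H^+] = sqrt(Ka x [C2H5NH3+]) = sqrt(1.56e-11 x 0.07809) = 1.10e-6 M.
pH = -log(1.10e-6) = 5.96.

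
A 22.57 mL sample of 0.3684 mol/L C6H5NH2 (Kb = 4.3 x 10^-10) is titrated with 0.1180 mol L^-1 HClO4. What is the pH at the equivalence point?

2.84

n(C6H5NH2) = 0.3684 x 0.02257 = 0.008315 mol; V(HClO4) at equivalence = 0.008315/0.1180 = 0.07046 L.
At equivalence the base is fully converted to C6H5NH3+; total volume = 0.09303 L, so [C6H5NH3+] = 0.008315/0.09303 = 0.08937 M.
Ka(C6H5NH3+) = Kw/Kb = 1.0e-14 / 4.3 x 10^-10 = 2.33e-5.
[H^+] = sqrt(Ka x [C6H5NH3+]) = sqrt(2.33e-5 x 0.08937) = 0.00144 M.
pH = -log(0.00144) = 2.84.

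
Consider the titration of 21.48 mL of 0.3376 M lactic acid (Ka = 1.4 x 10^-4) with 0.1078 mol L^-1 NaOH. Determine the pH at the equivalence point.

8.38

n(HC3H5O3) = 0.3376 x 0.02148 = 0.007252 mol; V(NaOH) at equivalence = 0.007252/0.1078 = 0.06727 L.
At equivalence all the acid is converted to C3H5O3-; total volume = 0.02148 + 0.06727 = 0.08875 L, so [C3H5O3-] = 0.007252/0.08875 = 0.08171 M.
Kb = Kw/Ka = 1.0e-14 / 1.4 x 10^-4 = 7.14e-11.
[OH^-] = sqrt(Kb x [C3H5O3-]) = sqrt(7.14e-11 x 0.08171) = 2.42e-6 M.
pOH = 5.62, so pH = 14.00 - 5.62 = 8.38.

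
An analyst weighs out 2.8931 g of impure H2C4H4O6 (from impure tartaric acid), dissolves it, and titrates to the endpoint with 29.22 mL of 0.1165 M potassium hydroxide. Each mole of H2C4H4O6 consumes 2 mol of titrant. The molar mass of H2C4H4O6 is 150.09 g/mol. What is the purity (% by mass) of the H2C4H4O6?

8.83%

n(KOH) = 0.1165 x 0.02922 = 0.003404 mol.
n(H2C4H4O6) = 0.003404 / 2 = 0.001702 mol.
mass of H2C4H4O6 = 0.001702 x 150.09 = 0.2555 g.
% purity = 0.2555 / 2.8931 x 100 = 8.83%.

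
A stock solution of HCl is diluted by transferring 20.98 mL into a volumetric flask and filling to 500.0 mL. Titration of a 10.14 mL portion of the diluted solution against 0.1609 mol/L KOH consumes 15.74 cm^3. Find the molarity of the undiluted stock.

n(KOH) = 0.1609 x 0.01574 = 0.002533 mol.
n(HCl) in the aliquot = 0.002533 mol.
[diluted HCl] = 0.002533 / 0.01014 = 0.2498 M.
Dilution factor = 500.0/20.98 = 23.83, so [stock] = 0.2498 x 23.83 = 5.95 M.

5.95 M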